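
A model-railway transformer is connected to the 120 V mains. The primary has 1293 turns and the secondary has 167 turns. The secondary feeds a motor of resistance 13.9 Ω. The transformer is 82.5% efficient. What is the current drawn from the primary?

I_p ≈ 0.175 A

V_s = 120 × 167/1293 = 15.499 V.
I_s = V_s/R = 15.499/13.9 = 1.1150 A.
P_out = V_s I_s = 15.499 × 1.1150 = 17.282 W.
P_in = P_out/η = 17.282/0.825 = 20.947 W.
I_p = P_in/V_p = 20.947/120 = 0.175 A.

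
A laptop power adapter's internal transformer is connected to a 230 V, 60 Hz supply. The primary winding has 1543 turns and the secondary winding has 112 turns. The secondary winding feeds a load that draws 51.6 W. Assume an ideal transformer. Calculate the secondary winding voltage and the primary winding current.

V_s = V_p × N_s/N_p = 230 × 112/1543 = 16.695 V.
I_s = P/V_s = 51.6/16.695 = 3.0908 A.
I_p = I_s × N_s/N_p = 3.0908 × 112/1543 = 0.224 A.

V_s ≈ 16.7 V, I_p ≈ 0.224 A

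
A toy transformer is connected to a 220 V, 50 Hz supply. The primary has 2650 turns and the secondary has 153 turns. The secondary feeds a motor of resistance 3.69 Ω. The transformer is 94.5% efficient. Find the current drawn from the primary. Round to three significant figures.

V_s = 220 × 153/2650 = 12.702 V.
I_s = V_s/R = 12.702/3.69 = 3.4422 A.
P_out = V_s I_s = 12.702 × 3.4422 = 43.723 W.
P_in = P_out/η = 43.723/0.945 = 46.268 W.
I_p = P_in/V_p = 46.268/220 = 0.210 A.

I_p ≈ 0.210 A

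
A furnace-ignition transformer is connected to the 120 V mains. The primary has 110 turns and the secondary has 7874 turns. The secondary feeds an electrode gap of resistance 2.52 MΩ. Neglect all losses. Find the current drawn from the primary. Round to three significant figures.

I_p ≈ 0.244 A

V_s = V_p × N_s/N_p = 120 × 7874/110 = 8589.8 V.
I_s = V_s/R = 8589.8/(2.52×10^6) = 0.0034087 A.
For an ideal transformer I_p N_p = I_s N_s, so I_p = 0.0034087 × 7874/110 = 0.244 A.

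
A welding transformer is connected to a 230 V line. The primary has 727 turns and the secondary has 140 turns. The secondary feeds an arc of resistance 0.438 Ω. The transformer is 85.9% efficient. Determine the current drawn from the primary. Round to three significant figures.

V_s = 230 × 140/727 = 44.292 V.
I_s = V_s/R = 44.292/0.438 = 101.12 A.
P_out = V_s I_s = 44.292 × 101.12 = 4478.9 W.
P_in = P_out/η = 4478.9/0.859 = 5214.1 W.
I_p = P_in/V_p = 5214.1/230 = 22.7 A.

I_p ≈ 22.7 A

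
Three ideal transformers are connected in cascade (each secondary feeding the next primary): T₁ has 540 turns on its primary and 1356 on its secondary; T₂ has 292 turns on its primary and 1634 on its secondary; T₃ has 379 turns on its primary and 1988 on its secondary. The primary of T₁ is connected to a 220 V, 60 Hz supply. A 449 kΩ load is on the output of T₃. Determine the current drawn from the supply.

I_supply ≈ 2.66 A

After T₁: V = 220.00 × 1356/540 = 552.44 V.
After T₂: V = 552.44 × 1634/292 = 3091.4 V.
After T₃: V = 3091.4 × 1988/379 = 16216 V.
I_load = 16216/449000 = 0.036115 A, so P_out = 16216 × 0.036115 = 585.63 W.
All ideal ⇒ P_in = P_out, so I_supply = 585.63/220 = 2.66 A.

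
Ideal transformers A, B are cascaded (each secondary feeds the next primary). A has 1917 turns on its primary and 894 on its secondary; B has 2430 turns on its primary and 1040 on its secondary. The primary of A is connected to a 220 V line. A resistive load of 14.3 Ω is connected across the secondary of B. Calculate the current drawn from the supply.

I_supply ≈ 0.613 A

After A: V = 220.00 × 894/1917 = 102.60 V.
After B: V = 102.60 × 1040/2430 = 43.910 V.
I_load = 43.910/14.3 = 3.0706 A, so P_out = 43.910 × 3.0706 = 134.83 W.
All ideal ⇒ P_in = P_out, so I_supply = 134.83/220 = 0.613 A.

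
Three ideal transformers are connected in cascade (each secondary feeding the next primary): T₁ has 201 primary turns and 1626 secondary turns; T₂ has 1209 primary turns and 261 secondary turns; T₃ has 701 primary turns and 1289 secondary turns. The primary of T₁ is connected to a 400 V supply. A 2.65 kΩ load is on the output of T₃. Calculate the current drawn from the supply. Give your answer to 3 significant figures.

I_supply ≈ 1.56 A

After T₁: V = 400.00 × 1626/201 = 3235.8 V.
After T₂: V = 3235.8 × 261/1209 = 698.55 V.
After T₃: V = 698.55 × 1289/701 = 1284.5 V.
I_load = 1284.5/2650 = 0.48472 A, so P_out = 1284.5 × 0.48472 = 622.62 W.
All ideal ⇒ P_in = P_out, so I_supply = 622.62/400 = 1.56 A.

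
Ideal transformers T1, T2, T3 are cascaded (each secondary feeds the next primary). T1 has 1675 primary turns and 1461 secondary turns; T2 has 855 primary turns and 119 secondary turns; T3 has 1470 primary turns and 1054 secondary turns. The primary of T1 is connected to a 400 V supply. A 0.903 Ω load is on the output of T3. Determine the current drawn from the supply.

I_supply ≈ 3.36 A

Secondary of T1: V = 400.00 × 1461/1675 = 348.90 V.
Secondary of T2: V = 348.90 × 119/855 = 48.560 V.
Secondary of T3: V = 48.560 × 1054/1470 = 34.818 V.
I_load = 34.818/0.903 = 38.558 A, so P_out = 34.818 × 38.558 = 1342.5 W.
All ideal ⇒ P_in = P_out, so I_supply = 1342.5/400 = 3.36 A.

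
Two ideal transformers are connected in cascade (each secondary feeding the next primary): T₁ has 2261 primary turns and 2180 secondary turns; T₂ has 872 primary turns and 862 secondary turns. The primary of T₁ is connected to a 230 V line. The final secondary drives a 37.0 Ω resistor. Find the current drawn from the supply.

Secondary of T₁: V = 230.00 × 2180/2261 = 221.76 V.
Secondary of T₂: V = 221.76 × 862/872 = 219.22 V.
I_load = 219.22/37.0 = 5.9248 A, so P_out = 219.22 × 5.9248 = 1298.8 W.
All ideal ⇒ P_in = P_out, so I_supply = 1298.8/230 = 5.65 A.

I_supply ≈ 5.65 A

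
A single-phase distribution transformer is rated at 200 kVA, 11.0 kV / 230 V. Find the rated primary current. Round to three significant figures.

I_p = S/V_p = 200000/11000 = 18.2 A.

I_p ≈ 18.2 A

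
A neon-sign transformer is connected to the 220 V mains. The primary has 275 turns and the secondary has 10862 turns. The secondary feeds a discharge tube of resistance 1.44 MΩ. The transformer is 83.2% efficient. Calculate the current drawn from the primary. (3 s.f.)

V_s = 220 × 10862/275 = 8689.6 V.
I_s = V_s/R = 8689.6/(1.44×10^6) = 0.0060344 A.
P_out = V_s I_s = 8689.6 × 0.0060344 = 52.437 W.
P_in = P_out/η = 52.437/0.832 = 63.025 W.
I_p = P_in/V_p = 63.025/220 = 0.286 A.

I_p ≈ 0.286 A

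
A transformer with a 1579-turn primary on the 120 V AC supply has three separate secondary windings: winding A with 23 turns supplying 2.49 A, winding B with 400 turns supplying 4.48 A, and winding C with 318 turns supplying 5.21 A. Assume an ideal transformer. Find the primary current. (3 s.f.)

V_A = 120 × 23/1579 = 1.7479 V; V_B = 120 × 400/1579 = 30.399 V; V_C = 120 × 318/1579 = 24.167 V.
P_out = V_A I_A + V_B I_B + V_C I_C = 1.7479×2.49 + 30.399×4.48 + 24.167×5.21 = 4.3524 + 136.19 + 125.91 = 266.45 W.
Ideal ⇒ P_in = P_out, so I_p = P_out/V_p = 266.45/120 = 2.22 A.

I_p ≈ 2.22 A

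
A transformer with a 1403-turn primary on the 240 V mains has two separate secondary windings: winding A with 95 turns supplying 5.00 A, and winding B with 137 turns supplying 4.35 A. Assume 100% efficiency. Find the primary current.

V_A = 240 × 95/1403 = 16.251 V; V_B = 240 × 137/1403 = 23.435 V.
P_out = V_A I_A + V_B I_B = 16.251×5.00 + 23.435×4.35 = 81.254 + 101.94 = 183.20 W.
Ideal ⇒ P_in = P_out, so I_p = P_out/V_p = 183.20/240 = 0.763 A.

I_p ≈ 0.763 A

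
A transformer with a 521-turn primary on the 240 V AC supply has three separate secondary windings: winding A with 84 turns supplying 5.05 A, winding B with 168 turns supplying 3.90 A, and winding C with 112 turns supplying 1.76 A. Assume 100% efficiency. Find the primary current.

I_p ≈ 2.45 A

V_A = 240 × 84/521 = 38.695 V; V_B = 240 × 168/521 = 77.390 V; V_C = 240 × 112/521 = 51.593 V.
P_out = V_A I_A + V_B I_B + V_C I_C = 38.695×5.05 + 77.390×3.90 + 51.593×1.76 = 195.41 + 301.82 + 90.804 = 588.03 W.
Ideal ⇒ P_in = P_out, so I_p = P_out/V_p = 588.03/240 = 2.45 A.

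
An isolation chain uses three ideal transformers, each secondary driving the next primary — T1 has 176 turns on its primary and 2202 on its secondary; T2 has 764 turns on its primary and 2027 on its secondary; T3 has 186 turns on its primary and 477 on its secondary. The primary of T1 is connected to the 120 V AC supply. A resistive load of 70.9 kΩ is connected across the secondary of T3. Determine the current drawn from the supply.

Secondary of T1: V = 120.00 × 2202/176 = 1501.4 V.
Secondary of T2: V = 1501.4 × 2027/764 = 3983.3 V.
Secondary of T3: V = 3983.3 × 477/186 = 10215 V.
I_load = 10215/70900 = 0.14408 A, so P_out = 10215 × 0.14408 = 1471.8 W.
All ideal ⇒ P_in = P_out, so I_supply = 1471.8/120 = 12.3 A.

I_supply ≈ 12.3 A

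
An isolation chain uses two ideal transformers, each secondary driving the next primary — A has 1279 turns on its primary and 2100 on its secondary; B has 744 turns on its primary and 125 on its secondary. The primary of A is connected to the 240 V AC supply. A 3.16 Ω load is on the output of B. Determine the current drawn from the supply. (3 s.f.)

After A: V = 240.00 × 2100/1279 = 394.06 V.
After B: V = 394.06 × 125/744 = 66.206 V.
I_load = 66.206/3.16 = 20.951 A, so P_out = 66.206 × 20.951 = 1387.1 W.
All ideal ⇒ P_in = P_out, so I_supply = 1387.1/240 = 5.78 A.

I_supply ≈ 5.78 A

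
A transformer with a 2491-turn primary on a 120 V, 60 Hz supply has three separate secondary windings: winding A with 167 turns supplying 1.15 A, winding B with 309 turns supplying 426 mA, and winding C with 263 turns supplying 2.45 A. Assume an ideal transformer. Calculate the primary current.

V_A = 120 × 167/2491 = 8.0450 V; V_B = 120 × 309/2491 = 14.886 V; V_C = 120 × 263/2491 = 12.670 V.
P_out = V_A I_A + V_B I_B + V_C I_C = 8.0450×1.15 + 14.886×0.426 + 12.670×2.45 = 9.2517 + 6.3413 + 31.041 = 46.634 W.
Ideal ⇒ P_in = P_out, so I_p = P_out/V_p = 46.634/120 = 0.389 A.

I_p ≈ 0.389 A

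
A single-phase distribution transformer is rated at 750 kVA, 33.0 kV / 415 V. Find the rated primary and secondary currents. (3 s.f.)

I_p ≈ 22.7 A, I_s ≈ 1810 A

I_p = S/V_p = 750000/33000 = 22.7 A.
I_s = S/V_s = 750000/415 = 1810 A.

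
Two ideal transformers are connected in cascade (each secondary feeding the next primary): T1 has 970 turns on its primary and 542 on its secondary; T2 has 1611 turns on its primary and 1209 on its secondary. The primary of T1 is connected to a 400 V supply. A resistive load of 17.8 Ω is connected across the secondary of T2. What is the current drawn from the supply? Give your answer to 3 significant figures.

Secondary of T1: V = 400.00 × 542/970 = 223.51 V.
Secondary of T2: V = 223.51 × 1209/1611 = 167.73 V.
I_load = 167.73/17.8 = 9.4232 A, so P_out = 167.73 × 9.4232 = 1580.6 W.
All ideal ⇒ P_in = P_out, so I_supply = 1580.6/400 = 3.95 A.

I_supply ≈ 3.95 A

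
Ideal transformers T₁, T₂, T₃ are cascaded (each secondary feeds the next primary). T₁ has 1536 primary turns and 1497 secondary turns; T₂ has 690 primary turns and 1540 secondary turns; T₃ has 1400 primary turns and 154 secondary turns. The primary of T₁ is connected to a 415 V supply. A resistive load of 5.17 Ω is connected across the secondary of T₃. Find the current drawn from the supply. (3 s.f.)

After T₁: V = 415.00 × 1497/1536 = 404.46 V.
After T₂: V = 404.46 × 1540/690 = 902.71 V.
After T₃: V = 902.71 × 154/1400 = 99.299 V.
I_load = 99.299/5.17 = 19.207 A, so P_out = 99.299 × 19.207 = 1907.2 W.
All ideal ⇒ P_in = P_out, so I_supply = 1907.2/415 = 4.60 A.

I_supply ≈ 4.60 A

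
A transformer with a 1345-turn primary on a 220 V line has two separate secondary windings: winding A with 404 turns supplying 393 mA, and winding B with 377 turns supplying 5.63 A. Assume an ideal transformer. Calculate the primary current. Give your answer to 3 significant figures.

V_A = 220 × 404/1345 = 66.082 V; V_B = 220 × 377/1345 = 61.665 V.
P_out = V_A I_A + V_B I_B = 66.082×0.393 + 61.665×5.63 = 25.970 + 347.18 = 373.15 W.
Ideal ⇒ P_in = P_out, so I_p = P_out/V_p = 373.15/220 = 1.70 A.

I_p ≈ 1.70 A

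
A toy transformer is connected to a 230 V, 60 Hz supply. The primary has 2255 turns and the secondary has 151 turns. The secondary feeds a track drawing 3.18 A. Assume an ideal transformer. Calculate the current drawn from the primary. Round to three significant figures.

I_p ≈ 0.213 A

For an ideal transformer I_p N_p = I_s N_s, so I_p = 3.18 × 151/2255 = 0.213 A.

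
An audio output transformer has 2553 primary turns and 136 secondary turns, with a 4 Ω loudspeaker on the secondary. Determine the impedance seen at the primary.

Z_p = (N_p/N_s)² × Z_s = (2553/136)² × 4 = 1410 Ω.

Z_p ≈ 1410 Ω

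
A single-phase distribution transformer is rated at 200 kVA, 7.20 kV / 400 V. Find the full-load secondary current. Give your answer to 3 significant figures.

I_s = S/V_s = 200000/400 = 500 A.

I_s ≈ 500 A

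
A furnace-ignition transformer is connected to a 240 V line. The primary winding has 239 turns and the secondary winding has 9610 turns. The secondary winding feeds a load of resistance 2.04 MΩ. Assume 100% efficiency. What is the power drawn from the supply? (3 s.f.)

P ≈ 45.7 W

V_s = V_p × N_s/N_p = 240 × 9610/239 = 9650.2 V.
I_s = V_s/R = 9650.2/(2.04×10^6) = 0.0047305 A.
I_p = I_s × N_s/N_p = 0.0047305 × 9610/239 = 0.19021 A.
P = V_p I_p = 240 × 0.19021 = 45.7 W.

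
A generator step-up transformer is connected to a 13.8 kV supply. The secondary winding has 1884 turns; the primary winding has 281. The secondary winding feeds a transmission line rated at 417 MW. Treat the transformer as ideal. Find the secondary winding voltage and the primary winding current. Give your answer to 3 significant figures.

V_s ≈ 92500 V, I_p ≈ 30200 A

V_s = V_p × N_s/N_p = 13800 × 1884/281 = 92524 V.
I_s = P/V_s = 4.17×10^8/92524 = 4506.9 A.
I_p = I_s × N_s/N_p = 4506.9 × 1884/281 = 30200 A.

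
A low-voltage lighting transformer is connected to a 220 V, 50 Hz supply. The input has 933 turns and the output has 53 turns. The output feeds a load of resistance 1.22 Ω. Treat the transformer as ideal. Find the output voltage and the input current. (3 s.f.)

V_out ≈ 12.5 V, I_in ≈ 0.582 A

V_out = V_in × N_out/N_in = 220 × 53/933 = 12.497 V.
I_out = V_out/R = 12.497/1.22 = 10.244 A.
I_in = I_out × N_out/N_in = 10.244 × 53/933 = 0.582 A.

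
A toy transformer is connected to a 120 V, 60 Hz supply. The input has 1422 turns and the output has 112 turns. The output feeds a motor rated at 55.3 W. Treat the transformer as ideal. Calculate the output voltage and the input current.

V_out = V_in × N_out/N_in = 120 × 112/1422 = 9.4515 V.
I_out = P/V_out = 55.3/9.4515 = 5.8509 A.
I_in = I_out × N_out/N_in = 5.8509 × 112/1422 = 0.461 A.

V_out ≈ 9.45 V, I_in ≈ 0.461 A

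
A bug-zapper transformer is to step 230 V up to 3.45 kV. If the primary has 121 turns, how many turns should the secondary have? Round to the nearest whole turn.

N_s = 1815 turns

N_s/N_p = V_s/V_p, so N_s = 121 × 3450/230 = 1815.0 ≈ 1815 turns.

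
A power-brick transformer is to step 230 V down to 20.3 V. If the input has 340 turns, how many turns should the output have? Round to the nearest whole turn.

N_out/N_in = V_out/V_in, so N_out = 340 × 20.3/230 = 30.0 ≈ 30 turns.

N_out = 30 turns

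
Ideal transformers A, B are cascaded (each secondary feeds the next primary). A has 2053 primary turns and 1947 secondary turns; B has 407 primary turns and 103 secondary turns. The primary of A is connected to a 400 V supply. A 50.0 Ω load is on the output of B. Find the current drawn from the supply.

I_supply ≈ 0.461 A

Secondary of A: V = 400.00 × 1947/2053 = 379.35 V.
Secondary of B: V = 379.35 × 103/407 = 96.002 V.
I_load = 96.002/50.0 = 1.9200 A, so P_out = 96.002 × 1.9200 = 184.33 W.
All ideal ⇒ P_in = P_out, so I_supply = 184.33/400 = 0.461 A.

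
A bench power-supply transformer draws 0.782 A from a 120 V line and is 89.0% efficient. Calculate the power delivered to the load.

P_out ≈ 83.5 W

P_in = V_p I_p = 120 × 0.782 = 93.840 W.
P_out = η P_in = 0.890 × 93.840 = 83.5 W.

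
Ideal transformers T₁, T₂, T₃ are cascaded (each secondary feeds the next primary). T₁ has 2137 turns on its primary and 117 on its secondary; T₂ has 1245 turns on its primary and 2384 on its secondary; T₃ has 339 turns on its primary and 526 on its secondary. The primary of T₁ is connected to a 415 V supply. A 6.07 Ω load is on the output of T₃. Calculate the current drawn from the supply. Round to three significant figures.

I_supply ≈ 1.81 A

Secondary of T₁: V = 415.00 × 117/2137 = 22.721 V.
Secondary of T₂: V = 22.721 × 2384/1245 = 43.508 V.
Secondary of T₃: V = 43.508 × 526/339 = 67.508 V.
I_load = 67.508/6.07 = 11.122 A, so P_out = 67.508 × 11.122 = 750.79 W.
All ideal ⇒ P_in = P_out, so I_supply = 750.79/415 = 1.81 A.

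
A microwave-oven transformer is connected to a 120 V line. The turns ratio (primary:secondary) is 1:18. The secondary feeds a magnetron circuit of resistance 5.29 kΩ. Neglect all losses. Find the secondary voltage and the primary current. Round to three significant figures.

V_s ≈ 2160 V, I_p ≈ 7.35 A

V_s = V_p × N_s/N_p = 120 × 18/1 = 2160.0 V.
I_s = V_s/R = 2160.0/5290 = 0.40832 A.
I_p = I_s × N_s/N_p = 0.40832 × 18/1 = 7.35 A.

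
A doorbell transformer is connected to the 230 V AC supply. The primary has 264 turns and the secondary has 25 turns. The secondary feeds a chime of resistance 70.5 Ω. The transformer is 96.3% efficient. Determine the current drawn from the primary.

V_s = 230 × 25/264 = 21.780 V.
I_s = V_s/R = 21.780/70.5 = 0.30894 A.
P_out = V_s I_s = 21.780 × 0.30894 = 6.7288 W.
P_in = P_out/η = 6.7288/0.963 = 6.9873 W.
I_p = P_in/V_p = 6.9873/230 = 0.0304 A.

I_p ≈ 0.0304 A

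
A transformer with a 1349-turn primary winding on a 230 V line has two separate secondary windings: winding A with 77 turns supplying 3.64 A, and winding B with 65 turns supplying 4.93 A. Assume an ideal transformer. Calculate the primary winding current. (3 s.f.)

I_p ≈ 0.445 A

V_A = 230 × 77/1349 = 13.128 V; V_B = 230 × 65/1349 = 11.082 V.
P_out = V_A I_A + V_B I_B = 13.128×3.64 + 11.082×4.93 = 47.787 + 54.636 = 102.42 W.
Ideal ⇒ P_in = P_out, so I_p = P_out/V_p = 102.42/230 = 0.445 A.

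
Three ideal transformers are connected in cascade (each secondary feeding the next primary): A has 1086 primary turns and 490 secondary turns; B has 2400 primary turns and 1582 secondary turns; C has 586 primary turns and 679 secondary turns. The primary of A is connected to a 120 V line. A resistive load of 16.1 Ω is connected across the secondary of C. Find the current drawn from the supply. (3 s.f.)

Secondary of A: V = 120.00 × 490/1086 = 54.144 V.
Secondary of B: V = 54.144 × 1582/2400 = 35.690 V.
Secondary of C: V = 35.690 × 679/586 = 41.354 V.
I_load = 41.354/16.1 = 2.5686 A, so P_out = 41.354 × 2.5686 = 106.22 W.
All ideal ⇒ P_in = P_out, so I_supply = 106.22/120 = 0.885 A.

I_supply ≈ 0.885 A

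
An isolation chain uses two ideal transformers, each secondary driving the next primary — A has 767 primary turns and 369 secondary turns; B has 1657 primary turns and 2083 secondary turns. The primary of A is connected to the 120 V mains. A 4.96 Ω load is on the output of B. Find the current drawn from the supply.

After A: V = 120.00 × 369/767 = 57.731 V.
After B: V = 57.731 × 2083/1657 = 72.574 V.
I_load = 72.574/4.96 = 14.632 A, so P_out = 72.574 × 14.632 = 1061.9 W.
All ideal ⇒ P_in = P_out, so I_supply = 1061.9/120 = 8.85 A.

I_supply ≈ 8.85 A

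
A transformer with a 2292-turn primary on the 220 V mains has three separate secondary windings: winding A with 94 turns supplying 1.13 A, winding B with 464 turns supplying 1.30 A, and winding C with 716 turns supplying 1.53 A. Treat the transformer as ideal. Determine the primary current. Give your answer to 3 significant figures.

V_A = 220 × 94/2292 = 9.0227 V; V_B = 220 × 464/2292 = 44.538 V; V_C = 220 × 716/2292 = 68.726 V.
P_out = V_A I_A + V_B I_B + V_C I_C = 9.0227×1.13 + 44.538×1.30 + 68.726×1.53 = 10.196 + 57.899 + 105.15 = 173.25 W.
Ideal ⇒ P_in = P_out, so I_p = P_out/V_p = 173.25/220 = 0.787 A.

I_p ≈ 0.787 A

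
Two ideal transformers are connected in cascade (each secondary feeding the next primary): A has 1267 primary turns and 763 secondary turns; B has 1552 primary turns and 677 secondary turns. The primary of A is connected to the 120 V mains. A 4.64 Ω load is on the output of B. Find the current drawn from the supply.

Secondary of A: V = 120.00 × 763/1267 = 72.265 V.
Secondary of B: V = 72.265 × 677/1552 = 31.523 V.
I_load = 31.523/4.64 = 6.7937 A, so P_out = 31.523 × 6.7937 = 214.16 W.
All ideal ⇒ P_in = P_out, so I_supply = 214.16/120 = 1.78 A.

I_supply ≈ 1.78 A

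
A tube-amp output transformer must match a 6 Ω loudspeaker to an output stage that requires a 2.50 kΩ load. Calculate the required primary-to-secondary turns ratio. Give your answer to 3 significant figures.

Z_p/Z_s = (N_p/N_s)², so N_p/N_s = √(2500/6) = √417 = 20.4.

N_p/N_s ≈ 20.4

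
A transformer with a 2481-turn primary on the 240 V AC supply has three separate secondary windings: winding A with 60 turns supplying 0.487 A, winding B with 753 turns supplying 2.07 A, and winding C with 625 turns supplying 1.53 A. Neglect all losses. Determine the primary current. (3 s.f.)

V_A = 240 × 60/2481 = 5.8041 V; V_B = 240 × 753/2481 = 72.842 V; V_C = 240 × 625/2481 = 60.459 V.
P_out = V_A I_A + V_B I_B + V_C I_C = 5.8041×0.487 + 72.842×2.07 + 60.459×1.53 = 2.8266 + 150.78 + 92.503 = 246.11 W.
Ideal ⇒ P_in = P_out, so I_p = P_out/V_p = 246.11/240 = 1.03 A.

I_p ≈ 1.03 A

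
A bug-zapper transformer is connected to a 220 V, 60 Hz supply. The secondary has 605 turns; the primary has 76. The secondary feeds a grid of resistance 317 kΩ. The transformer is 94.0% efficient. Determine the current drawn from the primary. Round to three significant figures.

V_s = 220 × 605/76 = 1751.3 V.
I_s = V_s/R = 1751.3/317000 = 0.0055247 A.
P_out = V_s I_s = 1751.3 × 0.0055247 = 9.6754 W.
P_in = P_out/η = 9.6754/0.940 = 10.293 W.
I_p = P_in/V_p = 10.293/220 = 0.0468 A.

I_p ≈ 0.0468 A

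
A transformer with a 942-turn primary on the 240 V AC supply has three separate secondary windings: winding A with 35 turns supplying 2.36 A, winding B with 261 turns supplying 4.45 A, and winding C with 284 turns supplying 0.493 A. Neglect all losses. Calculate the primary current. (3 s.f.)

V_A = 240 × 35/942 = 8.9172 V; V_B = 240 × 261/942 = 66.497 V; V_C = 240 × 284/942 = 72.357 V.
P_out = V_A I_A + V_B I_B + V_C I_C = 8.9172×2.36 + 66.497×4.45 + 72.357×0.493 = 21.045 + 295.91 + 35.672 = 352.63 W.
Ideal ⇒ P_in = P_out, so I_p = P_out/V_p = 352.63/240 = 1.47 A.

I_p ≈ 1.47 A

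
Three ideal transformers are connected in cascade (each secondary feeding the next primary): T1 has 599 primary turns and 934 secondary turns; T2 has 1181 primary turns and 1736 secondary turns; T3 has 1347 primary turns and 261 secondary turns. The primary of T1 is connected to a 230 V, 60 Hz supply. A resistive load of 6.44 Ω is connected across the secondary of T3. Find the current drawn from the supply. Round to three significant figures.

I_supply ≈ 7.04 A

After T1: V = 230.00 × 934/599 = 358.63 V.
After T2: V = 358.63 × 1736/1181 = 527.17 V.
After T3: V = 527.17 × 261/1347 = 102.15 V.
I_load = 102.15/6.44 = 15.861 A, so P_out = 102.15 × 15.861 = 1620.2 W.
All ideal ⇒ P_in = P_out, so I_supply = 1620.2/230 = 7.04 A.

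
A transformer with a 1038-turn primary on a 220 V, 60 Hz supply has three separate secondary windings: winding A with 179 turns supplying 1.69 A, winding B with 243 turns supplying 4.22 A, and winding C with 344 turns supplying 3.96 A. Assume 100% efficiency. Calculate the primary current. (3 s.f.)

V_A = 220 × 179/1038 = 37.938 V; V_B = 220 × 243/1038 = 51.503 V; V_C = 220 × 344/1038 = 72.909 V.
P_out = V_A I_A + V_B I_B + V_C I_C = 37.938×1.69 + 51.503×4.22 + 72.909×3.96 = 64.116 + 217.34 + 288.72 = 570.18 W.
Ideal ⇒ P_in = P_out, so I_p = P_out/V_p = 570.18/220 = 2.59 A.

I_p ≈ 2.59 A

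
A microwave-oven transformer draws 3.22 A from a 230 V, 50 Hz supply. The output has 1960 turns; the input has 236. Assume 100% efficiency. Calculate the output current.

I_out/I_in = N_in/N_out, so I_out = 3.22 × 236/1960 = 0.388 A.

I_out ≈ 0.388 A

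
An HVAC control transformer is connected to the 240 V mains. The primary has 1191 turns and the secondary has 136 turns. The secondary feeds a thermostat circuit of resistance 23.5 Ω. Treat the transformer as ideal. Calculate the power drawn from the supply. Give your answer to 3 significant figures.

P ≈ 32.0 W

V_s = V_p × N_s/N_p = 240 × 136/1191 = 27.406 V.
I_s = V_s/R = 27.406/23.5 = 1.1662 A.
I_p = I_s × N_s/N_p = 1.1662 × 136/1191 = 0.13317 A.
P = V_p I_p = 240 × 0.13317 = 32.0 W.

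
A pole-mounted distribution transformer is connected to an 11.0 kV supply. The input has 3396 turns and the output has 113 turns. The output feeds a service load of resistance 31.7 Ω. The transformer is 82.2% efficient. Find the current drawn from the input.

I_in ≈ 0.467 A

V_out = 11000 × 113/3396 = 366.02 V.
I_out = V_out/R = 366.02/31.7 = 11.546 A.
P_out = V_out I_out = 366.02 × 11.546 = 4226.2 W.
P_in = P_out/η = 4226.2/0.822 = 5141.3 W.
I_in = P_in/V_in = 5141.3/11000 = 0.467 A.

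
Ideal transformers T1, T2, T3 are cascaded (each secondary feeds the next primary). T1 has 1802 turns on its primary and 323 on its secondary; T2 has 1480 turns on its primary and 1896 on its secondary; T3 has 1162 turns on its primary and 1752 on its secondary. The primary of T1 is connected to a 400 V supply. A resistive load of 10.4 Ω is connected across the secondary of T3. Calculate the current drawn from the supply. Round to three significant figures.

I_supply ≈ 4.61 A

Secondary of T1: V = 400.00 × 323/1802 = 71.698 V.
Secondary of T2: V = 71.698 × 1896/1480 = 91.851 V.
Secondary of T3: V = 91.851 × 1752/1162 = 138.49 V.
I_load = 138.49/10.4 = 13.316 A, so P_out = 138.49 × 13.316 = 1844.1 W.
All ideal ⇒ P_in = P_out, so I_supply = 1844.1/400 = 4.61 A.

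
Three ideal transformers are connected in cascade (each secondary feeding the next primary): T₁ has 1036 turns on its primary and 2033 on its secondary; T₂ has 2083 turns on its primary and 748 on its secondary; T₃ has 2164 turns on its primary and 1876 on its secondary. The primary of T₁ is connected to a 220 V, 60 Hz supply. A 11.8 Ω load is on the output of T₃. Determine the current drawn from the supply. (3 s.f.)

After T₁: V = 220.00 × 2033/1036 = 431.72 V.
After T₂: V = 431.72 × 748/2083 = 155.03 V.
After T₃: V = 155.03 × 1876/2164 = 134.40 V.
I_load = 134.40/11.8 = 11.390 A, so P_out = 134.40 × 11.390 = 1530.7 W.
All ideal ⇒ P_in = P_out, so I_supply = 1530.7/220 = 6.96 A.

I_supply ≈ 6.96 A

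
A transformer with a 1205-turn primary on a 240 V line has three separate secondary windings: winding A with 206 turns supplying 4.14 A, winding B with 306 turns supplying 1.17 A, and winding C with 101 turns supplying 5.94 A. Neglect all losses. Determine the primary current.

I_p ≈ 1.50 A

V_A = 240 × 206/1205 = 41.029 V; V_B = 240 × 306/1205 = 60.946 V; V_C = 240 × 101/1205 = 20.116 V.
P_out = V_A I_A + V_B I_B + V_C I_C = 41.029×4.14 + 60.946×1.17 + 20.116×5.94 = 169.86 + 71.307 + 119.49 = 360.66 W.
Ideal ⇒ P_in = P_out, so I_p = P_out/V_p = 360.66/240 = 1.50 A.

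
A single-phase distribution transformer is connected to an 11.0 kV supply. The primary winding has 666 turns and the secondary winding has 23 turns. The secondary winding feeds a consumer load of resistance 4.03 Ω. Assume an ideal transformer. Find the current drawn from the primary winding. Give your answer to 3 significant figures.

V_s = V_p × N_s/N_p = 11000 × 23/666 = 379.88 V.
I_s = V_s/R = 379.88/4.03 = 94.263 A.
For an ideal transformer I_p N_p = I_s N_s, so I_p = 94.263 × 23/666 = 3.26 A.

I_p ≈ 3.26 A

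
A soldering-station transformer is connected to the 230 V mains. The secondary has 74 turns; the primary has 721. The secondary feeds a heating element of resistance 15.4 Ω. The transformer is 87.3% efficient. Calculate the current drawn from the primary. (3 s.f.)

V_s = 230 × 74/721 = 23.606 V.
I_s = V_s/R = 23.606/15.4 = 1.5329 A.
P_out = V_s I_s = 23.606 × 1.5329 = 36.185 W.
P_in = P_out/η = 36.185/0.873 = 41.449 W.
I_p = P_in/V_p = 41.449/230 = 0.180 A.

I_p ≈ 0.180 A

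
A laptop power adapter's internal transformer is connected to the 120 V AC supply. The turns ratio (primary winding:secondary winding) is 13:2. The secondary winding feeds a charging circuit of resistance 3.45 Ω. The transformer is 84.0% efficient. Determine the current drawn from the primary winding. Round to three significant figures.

V_s = 120 × 2/13 = 18.462 V.
I_s = V_s/R = 18.462/3.45 = 5.3512 A.
P_out = V_s I_s = 18.462 × 5.3512 = 98.791 W.
P_in = P_out/η = 98.791/0.840 = 117.61 W.
I_p = P_in/V_p = 117.61/120 = 0.980 A.

I_p ≈ 0.980 A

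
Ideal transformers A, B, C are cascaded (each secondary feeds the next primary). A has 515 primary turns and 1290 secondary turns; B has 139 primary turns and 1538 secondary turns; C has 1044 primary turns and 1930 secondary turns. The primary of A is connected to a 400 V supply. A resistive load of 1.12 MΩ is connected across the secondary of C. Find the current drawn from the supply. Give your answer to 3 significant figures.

After A: V = 400.00 × 1290/515 = 1001.9 V.
After B: V = 1001.9 × 1538/139 = 11086 V.
After C: V = 11086 × 1930/1044 = 20495 V.
I_load = 20495/(1.12×10^6) = 0.018299 A, so P_out = 20495 × 0.018299 = 375.03 W.
All ideal ⇒ P_in = P_out, so I_supply = 375.03/400 = 0.938 A.

I_supply ≈ 0.938 A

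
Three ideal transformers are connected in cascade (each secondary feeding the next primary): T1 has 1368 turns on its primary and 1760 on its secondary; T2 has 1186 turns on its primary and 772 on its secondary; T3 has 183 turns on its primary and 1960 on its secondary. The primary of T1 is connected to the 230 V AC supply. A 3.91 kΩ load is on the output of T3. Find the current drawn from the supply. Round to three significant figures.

After T1: V = 230.00 × 1760/1368 = 295.91 V.
After T2: V = 295.91 × 772/1186 = 192.61 V.
After T3: V = 192.61 × 1960/183 = 2063.0 V.
I_load = 2063.0/3910 = 0.52761 A, so P_out = 2063.0 × 0.52761 = 1088.4 W.
All ideal ⇒ P_in = P_out, so I_supply = 1088.4/230 = 4.73 A.

I_supply ≈ 4.73 A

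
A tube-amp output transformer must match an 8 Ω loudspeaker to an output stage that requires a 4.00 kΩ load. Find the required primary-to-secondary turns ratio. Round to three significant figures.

Z_p/Z_s = (N_p/N_s)², so N_p/N_s = √(4000/8) = √500 = 22.4.

N_p/N_s ≈ 22.4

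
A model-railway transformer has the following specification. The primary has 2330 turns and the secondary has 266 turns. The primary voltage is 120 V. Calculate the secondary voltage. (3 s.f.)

V_s/V_p = N_s/N_p, so V_s = 120 × 266/2330 = 13.7 V.

V_s ≈ 13.7 V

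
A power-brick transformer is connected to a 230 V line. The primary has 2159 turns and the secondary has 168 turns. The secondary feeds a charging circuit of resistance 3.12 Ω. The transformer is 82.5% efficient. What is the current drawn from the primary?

I_p ≈ 0.541 A

V_s = 230 × 168/2159 = 17.897 V.
I_s = V_s/R = 17.897/3.12 = 5.7363 A.
P_out = V_s I_s = 17.897 × 5.7363 = 102.66 W.
P_in = P_out/η = 102.66/0.825 = 124.44 W.
I_p = P_in/V_p = 124.44/230 = 0.541 A.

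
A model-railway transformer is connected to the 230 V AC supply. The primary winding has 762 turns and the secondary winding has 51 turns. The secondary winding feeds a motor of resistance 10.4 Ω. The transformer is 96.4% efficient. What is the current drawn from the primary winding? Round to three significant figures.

V_s = 230 × 51/762 = 15.394 V.
I_s = V_s/R = 15.394/10.4 = 1.4802 A.
P_out = V_s I_s = 15.394 × 1.4802 = 22.785 W.
P_in = P_out/η = 22.785/0.964 = 23.636 W.
I_p = P_in/V_p = 23.636/230 = 0.103 A.

I_p ≈ 0.103 A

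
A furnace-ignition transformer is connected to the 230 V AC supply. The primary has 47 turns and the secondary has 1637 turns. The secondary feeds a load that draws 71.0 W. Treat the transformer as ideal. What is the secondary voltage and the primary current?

V_s ≈ 8010 V, I_p ≈ 0.309 A

V_s = V_p × N_s/N_p = 230 × 1637/47 = 8010.9 V.
I_s = P/V_s = 71.0/8010.9 = 0.0088630 A.
I_p = I_s × N_s/N_p = 0.0088630 × 1637/47 = 0.309 A.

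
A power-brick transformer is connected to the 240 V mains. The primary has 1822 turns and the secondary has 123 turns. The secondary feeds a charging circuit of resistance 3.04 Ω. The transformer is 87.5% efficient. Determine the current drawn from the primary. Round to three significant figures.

V_s = 240 × 123/1822 = 16.202 V.
I_s = V_s/R = 16.202/3.04 = 5.3296 A.
P_out = V_s I_s = 16.202 × 5.3296 = 86.350 W.
P_in = P_out/η = 86.350/0.875 = 98.686 W.
I_p = P_in/V_p = 98.686/240 = 0.411 A.

I_p ≈ 0.411 A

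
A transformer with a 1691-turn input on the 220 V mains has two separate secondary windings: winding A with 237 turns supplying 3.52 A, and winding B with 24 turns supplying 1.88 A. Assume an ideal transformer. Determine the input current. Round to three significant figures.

V_A = 220 × 237/1691 = 30.834 V; V_B = 220 × 24/1691 = 3.1224 V.
P_out = V_A I_A + V_B I_B = 30.834×3.52 + 3.1224×1.88 = 108.54 + 5.8701 = 114.41 W.
Ideal ⇒ P_in = P_out, so I_in = P_out/V_in = 114.41/220 = 0.520 A.

I_in ≈ 0.520 A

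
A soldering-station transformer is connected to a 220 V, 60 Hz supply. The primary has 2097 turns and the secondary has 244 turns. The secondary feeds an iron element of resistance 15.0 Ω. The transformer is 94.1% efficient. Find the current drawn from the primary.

I_p ≈ 0.211 A

V_s = 220 × 244/2097 = 25.598 V.
I_s = V_s/R = 25.598/15.0 = 1.7066 A.
P_out = V_s I_s = 25.598 × 1.7066 = 43.685 W.
P_in = P_out/η = 43.685/0.941 = 46.425 W.
I_p = P_in/V_p = 46.425/220 = 0.211 A.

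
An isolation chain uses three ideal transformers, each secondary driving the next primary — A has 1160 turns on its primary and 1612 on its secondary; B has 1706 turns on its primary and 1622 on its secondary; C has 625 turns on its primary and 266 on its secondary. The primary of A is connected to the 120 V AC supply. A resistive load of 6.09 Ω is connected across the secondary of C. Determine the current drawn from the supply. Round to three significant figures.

Secondary of A: V = 120.00 × 1612/1160 = 166.76 V.
Secondary of B: V = 166.76 × 1622/1706 = 158.55 V.
Secondary of C: V = 158.55 × 266/625 = 67.478 V.
I_load = 67.478/6.09 = 11.080 A, so P_out = 67.478 × 11.080 = 747.66 W.
All ideal ⇒ P_in = P_out, so I_supply = 747.66/120 = 6.23 A.

I_supply ≈ 6.23 A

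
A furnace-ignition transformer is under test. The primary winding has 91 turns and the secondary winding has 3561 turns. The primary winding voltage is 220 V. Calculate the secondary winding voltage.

V_s/V_p = N_s/N_p, so V_s = 220 × 3561/91 = 8610 V.

V_s ≈ 8610 V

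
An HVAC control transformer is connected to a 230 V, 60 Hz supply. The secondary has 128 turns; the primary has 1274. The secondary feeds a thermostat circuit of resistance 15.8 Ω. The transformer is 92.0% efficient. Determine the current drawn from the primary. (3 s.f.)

V_s = 230 × 128/1274 = 23.108 V.
I_s = V_s/R = 23.108/15.8 = 1.4626 A.
P_out = V_s I_s = 23.108 × 1.4626 = 33.797 W.
P_in = P_out/η = 33.797/0.920 = 36.736 W.
I_p = P_in/V_p = 36.736/230 = 0.160 A.

I_p ≈ 0.160 A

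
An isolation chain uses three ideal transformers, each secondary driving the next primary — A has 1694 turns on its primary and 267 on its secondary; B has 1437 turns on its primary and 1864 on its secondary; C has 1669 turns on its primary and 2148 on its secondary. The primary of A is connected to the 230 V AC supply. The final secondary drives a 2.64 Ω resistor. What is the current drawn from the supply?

Secondary of A: V = 230.00 × 267/1694 = 36.251 V.
Secondary of B: V = 36.251 × 1864/1437 = 47.023 V.
Secondary of C: V = 47.023 × 2148/1669 = 60.519 V.
I_load = 60.519/2.64 = 22.924 A, so P_out = 60.519 × 22.924 = 1387.3 W.
All ideal ⇒ P_in = P_out, so I_supply = 1387.3/230 = 6.03 A.

I_supply ≈ 6.03 A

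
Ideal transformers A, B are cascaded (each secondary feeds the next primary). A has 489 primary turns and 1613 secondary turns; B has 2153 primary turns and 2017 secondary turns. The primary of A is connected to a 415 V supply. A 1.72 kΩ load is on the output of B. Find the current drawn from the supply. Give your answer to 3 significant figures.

After A: V = 415.00 × 1613/489 = 1368.9 V.
After B: V = 1368.9 × 2017/2153 = 1282.4 V.
I_load = 1282.4/1720 = 0.74560 A, so P_out = 1282.4 × 0.74560 = 956.19 W.
All ideal ⇒ P_in = P_out, so I_supply = 956.19/415 = 2.30 A.

I_supply ≈ 2.30 A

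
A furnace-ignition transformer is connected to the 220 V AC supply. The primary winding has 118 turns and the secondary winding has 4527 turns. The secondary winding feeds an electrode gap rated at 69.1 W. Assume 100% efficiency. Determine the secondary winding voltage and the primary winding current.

V_s ≈ 8440 V, I_p ≈ 0.314 A

V_s = V_p × N_s/N_p = 220 × 4527/118 = 8440.2 V.
I_s = P/V_s = 69.1/8440.2 = 0.0081870 A.
I_p = I_s × N_s/N_p = 0.0081870 × 4527/118 = 0.314 A.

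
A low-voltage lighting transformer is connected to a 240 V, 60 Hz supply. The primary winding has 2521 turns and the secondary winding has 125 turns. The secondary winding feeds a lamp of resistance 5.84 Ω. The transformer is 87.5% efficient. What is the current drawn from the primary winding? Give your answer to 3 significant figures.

I_p ≈ 0.115 A

V_s = 240 × 125/2521 = 11.900 V.
I_s = V_s/R = 11.900/5.84 = 2.0377 A.
P_out = V_s I_s = 11.900 × 2.0377 = 24.248 W.
P_in = P_out/η = 24.248/0.875 = 27.713 W.
I_p = P_in/V_p = 27.713/240 = 0.115 A.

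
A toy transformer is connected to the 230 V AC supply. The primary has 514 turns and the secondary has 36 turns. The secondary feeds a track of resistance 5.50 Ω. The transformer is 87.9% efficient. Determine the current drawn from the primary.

V_s = 230 × 36/514 = 16.109 V.
I_s = V_s/R = 16.109/5.50 = 2.9289 A.
P_out = V_s I_s = 16.109 × 2.9289 = 47.182 W.
P_in = P_out/η = 47.182/0.879 = 53.676 W.
I_p = P_in/V_p = 53.676/230 = 0.233 A.

I_p ≈ 0.233 A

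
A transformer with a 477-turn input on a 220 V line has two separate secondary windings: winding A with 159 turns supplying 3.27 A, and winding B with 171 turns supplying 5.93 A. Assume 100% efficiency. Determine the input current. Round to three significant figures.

I_in ≈ 3.22 A

V_A = 220 × 159/477 = 73.333 V; V_B = 220 × 171/477 = 78.868 V.
P_out = V_A I_A + V_B I_B = 73.333×3.27 + 78.868×5.93 = 239.80 + 467.69 = 707.49 W.
Ideal ⇒ P_in = P_out, so I_in = P_out/V_in = 707.49/220 = 3.22 A.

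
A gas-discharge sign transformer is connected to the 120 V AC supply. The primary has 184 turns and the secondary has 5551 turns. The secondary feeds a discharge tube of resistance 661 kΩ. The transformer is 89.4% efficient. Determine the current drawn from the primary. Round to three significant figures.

V_s = 120 × 5551/184 = 3620.2 V.
I_s = V_s/R = 3620.2/661000 = 0.0054769 A.
P_out = V_s I_s = 3620.2 × 0.0054769 = 19.827 W.
P_in = P_out/η = 19.827/0.894 = 22.178 W.
I_p = P_in/V_p = 22.178/120 = 0.185 A.

I_p ≈ 0.185 A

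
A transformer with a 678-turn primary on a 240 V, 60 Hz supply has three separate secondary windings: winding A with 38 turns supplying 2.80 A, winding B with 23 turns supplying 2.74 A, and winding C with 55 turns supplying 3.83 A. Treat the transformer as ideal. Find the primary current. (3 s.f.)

V_A = 240 × 38/678 = 13.451 V; V_B = 240 × 23/678 = 8.1416 V; V_C = 240 × 55/678 = 19.469 V.
P_out = V_A I_A + V_B I_B + V_C I_C = 13.451×2.80 + 8.1416×2.74 + 19.469×3.83 = 37.664 + 22.308 + 74.566 = 134.54 W.
Ideal ⇒ P_in = P_out, so I_p = P_out/V_p = 134.54/240 = 0.561 A.

I_p ≈ 0.561 A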